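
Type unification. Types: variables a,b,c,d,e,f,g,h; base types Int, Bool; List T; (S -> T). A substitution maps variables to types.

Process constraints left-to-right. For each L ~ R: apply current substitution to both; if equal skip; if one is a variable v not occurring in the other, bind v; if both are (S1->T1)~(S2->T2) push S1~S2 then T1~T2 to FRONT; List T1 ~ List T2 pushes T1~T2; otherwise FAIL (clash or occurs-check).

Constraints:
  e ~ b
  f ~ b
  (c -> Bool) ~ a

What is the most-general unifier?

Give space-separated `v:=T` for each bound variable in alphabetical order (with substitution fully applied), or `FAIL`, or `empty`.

step 1: unify e ~ b  [subst: {-} | 2 pending]
  bind e := b
step 2: unify f ~ b  [subst: {e:=b} | 1 pending]
  bind f := b
step 3: unify (c -> Bool) ~ a  [subst: {e:=b, f:=b} | 0 pending]
  bind a := (c -> Bool)

Answer: a:=(c -> Bool) e:=b f:=b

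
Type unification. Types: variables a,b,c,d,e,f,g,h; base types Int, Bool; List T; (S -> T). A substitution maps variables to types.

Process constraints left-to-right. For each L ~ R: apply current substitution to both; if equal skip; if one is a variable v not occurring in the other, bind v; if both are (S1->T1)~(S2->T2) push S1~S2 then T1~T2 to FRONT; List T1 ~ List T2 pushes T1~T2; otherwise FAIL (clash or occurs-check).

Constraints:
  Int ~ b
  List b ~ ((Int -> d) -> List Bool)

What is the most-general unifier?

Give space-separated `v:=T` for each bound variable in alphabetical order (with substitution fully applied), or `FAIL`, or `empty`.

Answer: FAIL

Derivation:
step 1: unify Int ~ b  [subst: {-} | 1 pending]
  bind b := Int
step 2: unify List Int ~ ((Int -> d) -> List Bool)  [subst: {b:=Int} | 0 pending]
  clash: List Int vs ((Int -> d) -> List Bool)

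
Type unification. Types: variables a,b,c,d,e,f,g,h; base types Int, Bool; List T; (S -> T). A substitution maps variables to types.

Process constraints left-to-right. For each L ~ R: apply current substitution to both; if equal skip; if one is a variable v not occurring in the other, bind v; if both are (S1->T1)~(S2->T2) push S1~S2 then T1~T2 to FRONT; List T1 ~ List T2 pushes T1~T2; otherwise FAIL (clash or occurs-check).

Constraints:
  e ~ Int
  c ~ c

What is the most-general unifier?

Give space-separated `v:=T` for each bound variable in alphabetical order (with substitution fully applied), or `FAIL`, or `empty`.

step 1: unify e ~ Int  [subst: {-} | 1 pending]
  bind e := Int
step 2: unify c ~ c  [subst: {e:=Int} | 0 pending]
  -> identical, skip

Answer: e:=Int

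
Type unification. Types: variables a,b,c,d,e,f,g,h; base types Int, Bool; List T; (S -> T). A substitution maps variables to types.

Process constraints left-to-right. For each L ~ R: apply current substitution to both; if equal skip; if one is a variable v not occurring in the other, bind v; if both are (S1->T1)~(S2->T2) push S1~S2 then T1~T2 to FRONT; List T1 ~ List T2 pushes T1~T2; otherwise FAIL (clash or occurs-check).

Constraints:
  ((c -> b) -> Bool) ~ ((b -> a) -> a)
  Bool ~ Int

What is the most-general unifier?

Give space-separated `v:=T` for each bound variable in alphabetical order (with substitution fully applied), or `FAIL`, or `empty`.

Answer: FAIL

Derivation:
step 1: unify ((c -> b) -> Bool) ~ ((b -> a) -> a)  [subst: {-} | 1 pending]
  -> decompose arrow: push (c -> b)~(b -> a), Bool~a
step 2: unify (c -> b) ~ (b -> a)  [subst: {-} | 2 pending]
  -> decompose arrow: push c~b, b~a
step 3: unify c ~ b  [subst: {-} | 3 pending]
  bind c := b
step 4: unify b ~ a  [subst: {c:=b} | 2 pending]
  bind b := a
step 5: unify Bool ~ a  [subst: {c:=b, b:=a} | 1 pending]
  bind a := Bool
step 6: unify Bool ~ Int  [subst: {c:=b, b:=a, a:=Bool} | 0 pending]
  clash: Bool vs Int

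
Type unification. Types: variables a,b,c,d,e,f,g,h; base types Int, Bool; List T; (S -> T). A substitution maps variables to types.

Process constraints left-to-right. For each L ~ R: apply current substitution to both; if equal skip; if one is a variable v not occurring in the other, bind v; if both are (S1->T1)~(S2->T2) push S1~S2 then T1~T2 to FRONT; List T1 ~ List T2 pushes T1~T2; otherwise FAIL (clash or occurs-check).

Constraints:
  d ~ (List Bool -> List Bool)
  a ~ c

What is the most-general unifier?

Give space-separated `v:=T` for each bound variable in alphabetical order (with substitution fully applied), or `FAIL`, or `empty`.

step 1: unify d ~ (List Bool -> List Bool)  [subst: {-} | 1 pending]
  bind d := (List Bool -> List Bool)
step 2: unify a ~ c  [subst: {d:=(List Bool -> List Bool)} | 0 pending]
  bind a := c

Answer: a:=c d:=(List Bool -> List Bool)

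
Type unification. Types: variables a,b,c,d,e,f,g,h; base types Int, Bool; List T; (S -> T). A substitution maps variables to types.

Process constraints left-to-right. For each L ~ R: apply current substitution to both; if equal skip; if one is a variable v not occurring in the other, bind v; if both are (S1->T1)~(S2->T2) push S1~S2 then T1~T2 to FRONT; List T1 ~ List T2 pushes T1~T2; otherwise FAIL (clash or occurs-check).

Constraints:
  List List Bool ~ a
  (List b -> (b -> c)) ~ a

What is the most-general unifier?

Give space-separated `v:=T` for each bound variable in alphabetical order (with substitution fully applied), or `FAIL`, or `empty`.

Answer: FAIL

Derivation:
step 1: unify List List Bool ~ a  [subst: {-} | 1 pending]
  bind a := List List Bool
step 2: unify (List b -> (b -> c)) ~ List List Bool  [subst: {a:=List List Bool} | 0 pending]
  clash: (List b -> (b -> c)) vs List List Bool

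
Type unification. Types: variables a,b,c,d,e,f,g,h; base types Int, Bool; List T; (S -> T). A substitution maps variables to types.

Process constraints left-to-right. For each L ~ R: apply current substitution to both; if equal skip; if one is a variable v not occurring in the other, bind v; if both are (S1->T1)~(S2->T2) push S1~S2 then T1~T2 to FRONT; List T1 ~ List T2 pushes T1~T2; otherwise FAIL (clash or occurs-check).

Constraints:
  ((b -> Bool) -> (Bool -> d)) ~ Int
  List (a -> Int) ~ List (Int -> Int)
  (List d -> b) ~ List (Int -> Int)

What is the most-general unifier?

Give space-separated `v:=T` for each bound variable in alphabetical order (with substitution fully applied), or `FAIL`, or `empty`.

Answer: FAIL

Derivation:
step 1: unify ((b -> Bool) -> (Bool -> d)) ~ Int  [subst: {-} | 2 pending]
  clash: ((b -> Bool) -> (Bool -> d)) vs Int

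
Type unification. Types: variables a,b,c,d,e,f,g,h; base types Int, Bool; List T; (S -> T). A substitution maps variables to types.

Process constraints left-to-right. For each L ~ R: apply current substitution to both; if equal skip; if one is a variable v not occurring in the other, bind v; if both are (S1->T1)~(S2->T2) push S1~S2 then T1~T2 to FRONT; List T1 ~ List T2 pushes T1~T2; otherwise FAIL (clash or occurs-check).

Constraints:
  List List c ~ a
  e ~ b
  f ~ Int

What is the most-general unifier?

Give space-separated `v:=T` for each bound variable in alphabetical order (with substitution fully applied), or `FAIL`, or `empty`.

step 1: unify List List c ~ a  [subst: {-} | 2 pending]
  bind a := List List c
step 2: unify e ~ b  [subst: {a:=List List c} | 1 pending]
  bind e := b
step 3: unify f ~ Int  [subst: {a:=List List c, e:=b} | 0 pending]
  bind f := Int

Answer: a:=List List c e:=b f:=Int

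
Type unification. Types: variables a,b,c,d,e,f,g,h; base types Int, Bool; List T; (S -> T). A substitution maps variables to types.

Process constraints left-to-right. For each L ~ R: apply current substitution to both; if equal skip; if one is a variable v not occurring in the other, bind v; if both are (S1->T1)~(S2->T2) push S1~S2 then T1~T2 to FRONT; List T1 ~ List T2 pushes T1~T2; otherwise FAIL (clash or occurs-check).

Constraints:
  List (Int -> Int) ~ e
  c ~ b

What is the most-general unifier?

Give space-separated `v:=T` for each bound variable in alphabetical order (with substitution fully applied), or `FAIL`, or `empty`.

step 1: unify List (Int -> Int) ~ e  [subst: {-} | 1 pending]
  bind e := List (Int -> Int)
step 2: unify c ~ b  [subst: {e:=List (Int -> Int)} | 0 pending]
  bind c := b

Answer: c:=b e:=List (Int -> Int)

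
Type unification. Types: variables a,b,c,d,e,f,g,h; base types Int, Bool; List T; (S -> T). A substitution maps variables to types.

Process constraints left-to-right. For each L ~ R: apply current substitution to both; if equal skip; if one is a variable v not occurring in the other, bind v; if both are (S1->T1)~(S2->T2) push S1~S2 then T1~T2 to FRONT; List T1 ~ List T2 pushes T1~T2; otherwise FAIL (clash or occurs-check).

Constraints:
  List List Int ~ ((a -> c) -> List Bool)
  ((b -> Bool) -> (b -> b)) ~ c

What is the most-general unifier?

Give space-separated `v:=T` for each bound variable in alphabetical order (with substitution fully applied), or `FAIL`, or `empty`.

Answer: FAIL

Derivation:
step 1: unify List List Int ~ ((a -> c) -> List Bool)  [subst: {-} | 1 pending]
  clash: List List Int vs ((a -> c) -> List Bool)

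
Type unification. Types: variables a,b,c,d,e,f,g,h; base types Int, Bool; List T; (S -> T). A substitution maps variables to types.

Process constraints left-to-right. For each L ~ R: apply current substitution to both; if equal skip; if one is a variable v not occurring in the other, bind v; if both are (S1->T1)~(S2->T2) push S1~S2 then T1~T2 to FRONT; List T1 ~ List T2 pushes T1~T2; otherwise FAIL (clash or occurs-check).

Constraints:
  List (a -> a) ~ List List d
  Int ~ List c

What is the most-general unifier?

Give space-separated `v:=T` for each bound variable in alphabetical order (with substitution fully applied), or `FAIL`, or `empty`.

step 1: unify List (a -> a) ~ List List d  [subst: {-} | 1 pending]
  -> decompose List: push (a -> a)~List d
step 2: unify (a -> a) ~ List d  [subst: {-} | 1 pending]
  clash: (a -> a) vs List d

Answer: FAIL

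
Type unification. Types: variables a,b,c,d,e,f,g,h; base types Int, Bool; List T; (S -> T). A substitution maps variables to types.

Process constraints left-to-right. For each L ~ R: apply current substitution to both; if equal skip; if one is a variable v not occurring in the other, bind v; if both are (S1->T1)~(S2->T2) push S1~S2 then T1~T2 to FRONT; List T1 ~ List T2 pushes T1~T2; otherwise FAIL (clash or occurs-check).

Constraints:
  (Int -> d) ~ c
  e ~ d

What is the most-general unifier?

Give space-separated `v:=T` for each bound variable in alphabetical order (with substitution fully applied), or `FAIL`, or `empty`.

Answer: c:=(Int -> d) e:=d

Derivation:
step 1: unify (Int -> d) ~ c  [subst: {-} | 1 pending]
  bind c := (Int -> d)
step 2: unify e ~ d  [subst: {c:=(Int -> d)} | 0 pending]
  bind e := d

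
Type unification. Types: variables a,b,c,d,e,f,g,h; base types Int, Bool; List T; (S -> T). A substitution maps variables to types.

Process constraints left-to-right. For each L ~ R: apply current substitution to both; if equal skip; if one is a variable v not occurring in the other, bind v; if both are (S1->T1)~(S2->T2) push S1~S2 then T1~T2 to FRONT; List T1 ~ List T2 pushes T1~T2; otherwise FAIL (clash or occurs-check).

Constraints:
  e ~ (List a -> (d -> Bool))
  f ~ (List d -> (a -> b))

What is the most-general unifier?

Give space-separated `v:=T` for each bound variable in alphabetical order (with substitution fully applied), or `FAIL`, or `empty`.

step 1: unify e ~ (List a -> (d -> Bool))  [subst: {-} | 1 pending]
  bind e := (List a -> (d -> Bool))
step 2: unify f ~ (List d -> (a -> b))  [subst: {e:=(List a -> (d -> Bool))} | 0 pending]
  bind f := (List d -> (a -> b))

Answer: e:=(List a -> (d -> Bool)) f:=(List d -> (a -> b))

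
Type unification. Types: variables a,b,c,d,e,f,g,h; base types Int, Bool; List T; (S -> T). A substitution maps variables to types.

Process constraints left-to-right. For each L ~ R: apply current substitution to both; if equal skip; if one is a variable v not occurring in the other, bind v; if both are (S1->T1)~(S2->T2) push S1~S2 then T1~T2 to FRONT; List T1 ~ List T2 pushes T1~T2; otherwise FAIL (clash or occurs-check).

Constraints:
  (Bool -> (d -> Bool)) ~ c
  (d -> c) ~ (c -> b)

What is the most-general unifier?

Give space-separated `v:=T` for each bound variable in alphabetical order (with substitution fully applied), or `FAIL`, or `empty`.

step 1: unify (Bool -> (d -> Bool)) ~ c  [subst: {-} | 1 pending]
  bind c := (Bool -> (d -> Bool))
step 2: unify (d -> (Bool -> (d -> Bool))) ~ ((Bool -> (d -> Bool)) -> b)  [subst: {c:=(Bool -> (d -> Bool))} | 0 pending]
  -> decompose arrow: push d~(Bool -> (d -> Bool)), (Bool -> (d -> Bool))~b
step 3: unify d ~ (Bool -> (d -> Bool))  [subst: {c:=(Bool -> (d -> Bool))} | 1 pending]
  occurs-check fail: d in (Bool -> (d -> Bool))

Answer: FAIL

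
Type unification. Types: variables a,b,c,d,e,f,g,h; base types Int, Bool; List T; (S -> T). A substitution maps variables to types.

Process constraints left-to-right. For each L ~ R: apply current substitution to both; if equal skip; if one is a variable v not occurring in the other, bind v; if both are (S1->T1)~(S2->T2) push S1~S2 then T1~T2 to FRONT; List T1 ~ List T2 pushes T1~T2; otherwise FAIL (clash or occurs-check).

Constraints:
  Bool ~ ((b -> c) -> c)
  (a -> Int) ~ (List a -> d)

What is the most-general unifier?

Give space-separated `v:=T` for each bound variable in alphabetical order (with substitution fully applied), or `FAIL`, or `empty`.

Answer: FAIL

Derivation:
step 1: unify Bool ~ ((b -> c) -> c)  [subst: {-} | 1 pending]
  clash: Bool vs ((b -> c) -> c)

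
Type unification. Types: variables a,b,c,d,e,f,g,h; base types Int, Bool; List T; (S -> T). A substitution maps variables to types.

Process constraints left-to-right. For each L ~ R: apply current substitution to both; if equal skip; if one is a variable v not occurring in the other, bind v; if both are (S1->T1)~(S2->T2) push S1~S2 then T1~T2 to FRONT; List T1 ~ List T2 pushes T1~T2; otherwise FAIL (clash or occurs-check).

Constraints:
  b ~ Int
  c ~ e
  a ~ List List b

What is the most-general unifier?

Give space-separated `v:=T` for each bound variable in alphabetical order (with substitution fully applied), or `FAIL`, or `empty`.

step 1: unify b ~ Int  [subst: {-} | 2 pending]
  bind b := Int
step 2: unify c ~ e  [subst: {b:=Int} | 1 pending]
  bind c := e
step 3: unify a ~ List List Int  [subst: {b:=Int, c:=e} | 0 pending]
  bind a := List List Int

Answer: a:=List List Int b:=Int c:=e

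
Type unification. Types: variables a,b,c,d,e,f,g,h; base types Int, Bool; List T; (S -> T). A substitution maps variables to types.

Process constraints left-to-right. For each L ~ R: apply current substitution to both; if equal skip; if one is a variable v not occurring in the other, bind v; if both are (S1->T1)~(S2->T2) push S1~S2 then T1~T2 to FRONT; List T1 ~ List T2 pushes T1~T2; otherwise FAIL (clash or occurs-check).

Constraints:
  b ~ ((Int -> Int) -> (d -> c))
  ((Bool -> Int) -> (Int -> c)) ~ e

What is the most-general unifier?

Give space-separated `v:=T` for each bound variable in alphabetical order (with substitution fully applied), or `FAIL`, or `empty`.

Answer: b:=((Int -> Int) -> (d -> c)) e:=((Bool -> Int) -> (Int -> c))

Derivation:
step 1: unify b ~ ((Int -> Int) -> (d -> c))  [subst: {-} | 1 pending]
  bind b := ((Int -> Int) -> (d -> c))
step 2: unify ((Bool -> Int) -> (Int -> c)) ~ e  [subst: {b:=((Int -> Int) -> (d -> c))} | 0 pending]
  bind e := ((Bool -> Int) -> (Int -> c))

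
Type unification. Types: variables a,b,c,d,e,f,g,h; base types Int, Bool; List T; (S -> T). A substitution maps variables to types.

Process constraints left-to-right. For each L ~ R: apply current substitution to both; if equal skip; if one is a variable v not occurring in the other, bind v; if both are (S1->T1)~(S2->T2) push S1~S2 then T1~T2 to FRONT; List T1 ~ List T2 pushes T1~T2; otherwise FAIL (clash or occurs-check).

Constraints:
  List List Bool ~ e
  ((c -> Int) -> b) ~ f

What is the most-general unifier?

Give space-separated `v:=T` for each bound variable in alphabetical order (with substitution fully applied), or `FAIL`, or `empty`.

step 1: unify List List Bool ~ e  [subst: {-} | 1 pending]
  bind e := List List Bool
step 2: unify ((c -> Int) -> b) ~ f  [subst: {e:=List List Bool} | 0 pending]
  bind f := ((c -> Int) -> b)

Answer: e:=List List Bool f:=((c -> Int) -> b)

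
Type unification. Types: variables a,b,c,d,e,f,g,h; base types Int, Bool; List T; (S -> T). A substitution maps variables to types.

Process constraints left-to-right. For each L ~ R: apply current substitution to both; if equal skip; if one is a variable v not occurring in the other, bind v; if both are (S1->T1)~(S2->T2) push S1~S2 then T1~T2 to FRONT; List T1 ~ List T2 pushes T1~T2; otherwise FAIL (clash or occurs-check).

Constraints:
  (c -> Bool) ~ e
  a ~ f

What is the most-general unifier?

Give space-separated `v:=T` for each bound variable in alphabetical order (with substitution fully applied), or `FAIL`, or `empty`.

step 1: unify (c -> Bool) ~ e  [subst: {-} | 1 pending]
  bind e := (c -> Bool)
step 2: unify a ~ f  [subst: {e:=(c -> Bool)} | 0 pending]
  bind a := f

Answer: a:=f e:=(c -> Bool)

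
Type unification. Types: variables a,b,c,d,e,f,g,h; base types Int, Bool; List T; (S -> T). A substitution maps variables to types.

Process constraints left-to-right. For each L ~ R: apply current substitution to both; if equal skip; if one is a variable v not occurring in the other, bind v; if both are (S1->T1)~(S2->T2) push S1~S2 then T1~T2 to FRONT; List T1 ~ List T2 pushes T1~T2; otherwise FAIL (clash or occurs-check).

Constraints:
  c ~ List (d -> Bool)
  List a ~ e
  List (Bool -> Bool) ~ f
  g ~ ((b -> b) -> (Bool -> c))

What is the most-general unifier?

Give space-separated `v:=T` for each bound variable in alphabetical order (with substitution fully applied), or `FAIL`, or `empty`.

step 1: unify c ~ List (d -> Bool)  [subst: {-} | 3 pending]
  bind c := List (d -> Bool)
step 2: unify List a ~ e  [subst: {c:=List (d -> Bool)} | 2 pending]
  bind e := List a
step 3: unify List (Bool -> Bool) ~ f  [subst: {c:=List (d -> Bool), e:=List a} | 1 pending]
  bind f := List (Bool -> Bool)
step 4: unify g ~ ((b -> b) -> (Bool -> List (d -> Bool)))  [subst: {c:=List (d -> Bool), e:=List a, f:=List (Bool -> Bool)} | 0 pending]
  bind g := ((b -> b) -> (Bool -> List (d -> Bool)))

Answer: c:=List (d -> Bool) e:=List a f:=List (Bool -> Bool) g:=((b -> b) -> (Bool -> List (d -> Bool)))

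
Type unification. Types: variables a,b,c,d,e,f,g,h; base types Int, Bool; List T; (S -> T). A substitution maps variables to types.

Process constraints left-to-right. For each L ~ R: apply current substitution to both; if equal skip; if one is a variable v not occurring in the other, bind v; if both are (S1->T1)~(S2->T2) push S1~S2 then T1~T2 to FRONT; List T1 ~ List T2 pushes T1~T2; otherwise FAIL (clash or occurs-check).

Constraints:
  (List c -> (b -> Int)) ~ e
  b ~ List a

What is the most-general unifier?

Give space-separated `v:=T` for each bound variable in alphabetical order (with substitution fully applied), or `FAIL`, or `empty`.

Answer: b:=List a e:=(List c -> (List a -> Int))

Derivation:
step 1: unify (List c -> (b -> Int)) ~ e  [subst: {-} | 1 pending]
  bind e := (List c -> (b -> Int))
step 2: unify b ~ List a  [subst: {e:=(List c -> (b -> Int))} | 0 pending]
  bind b := List a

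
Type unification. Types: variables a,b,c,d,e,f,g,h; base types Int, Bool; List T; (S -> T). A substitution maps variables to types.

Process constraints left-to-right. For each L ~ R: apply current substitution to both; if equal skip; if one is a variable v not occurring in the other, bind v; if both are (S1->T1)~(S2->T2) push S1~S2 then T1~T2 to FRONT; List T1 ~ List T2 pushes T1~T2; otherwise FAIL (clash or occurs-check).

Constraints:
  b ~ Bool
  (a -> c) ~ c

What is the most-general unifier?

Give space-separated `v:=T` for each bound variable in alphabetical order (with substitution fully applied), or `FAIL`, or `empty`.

Answer: FAIL

Derivation:
step 1: unify b ~ Bool  [subst: {-} | 1 pending]
  bind b := Bool
step 2: unify (a -> c) ~ c  [subst: {b:=Bool} | 0 pending]
  occurs-check fail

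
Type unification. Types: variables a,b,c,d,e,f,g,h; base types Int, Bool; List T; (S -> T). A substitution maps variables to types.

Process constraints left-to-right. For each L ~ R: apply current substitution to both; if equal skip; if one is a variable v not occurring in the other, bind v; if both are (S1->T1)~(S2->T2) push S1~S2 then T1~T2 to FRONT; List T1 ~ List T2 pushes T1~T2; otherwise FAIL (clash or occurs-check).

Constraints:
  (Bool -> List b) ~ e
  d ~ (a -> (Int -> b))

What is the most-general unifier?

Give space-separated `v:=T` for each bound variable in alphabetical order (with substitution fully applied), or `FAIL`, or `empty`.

Answer: d:=(a -> (Int -> b)) e:=(Bool -> List b)

Derivation:
step 1: unify (Bool -> List b) ~ e  [subst: {-} | 1 pending]
  bind e := (Bool -> List b)
step 2: unify d ~ (a -> (Int -> b))  [subst: {e:=(Bool -> List b)} | 0 pending]
  bind d := (a -> (Int -> b))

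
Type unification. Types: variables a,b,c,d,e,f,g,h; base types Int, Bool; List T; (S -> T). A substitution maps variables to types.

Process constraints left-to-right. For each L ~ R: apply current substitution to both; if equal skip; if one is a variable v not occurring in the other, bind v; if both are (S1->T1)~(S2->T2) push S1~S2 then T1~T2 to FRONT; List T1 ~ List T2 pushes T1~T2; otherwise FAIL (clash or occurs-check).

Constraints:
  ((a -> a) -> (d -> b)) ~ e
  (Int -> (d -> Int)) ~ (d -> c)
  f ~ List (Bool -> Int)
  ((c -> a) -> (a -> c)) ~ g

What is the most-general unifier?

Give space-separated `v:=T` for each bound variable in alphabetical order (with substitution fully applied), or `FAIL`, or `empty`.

Answer: c:=(Int -> Int) d:=Int e:=((a -> a) -> (Int -> b)) f:=List (Bool -> Int) g:=(((Int -> Int) -> a) -> (a -> (Int -> Int)))

Derivation:
step 1: unify ((a -> a) -> (d -> b)) ~ e  [subst: {-} | 3 pending]
  bind e := ((a -> a) -> (d -> b))
step 2: unify (Int -> (d -> Int)) ~ (d -> c)  [subst: {e:=((a -> a) -> (d -> b))} | 2 pending]
  -> decompose arrow: push Int~d, (d -> Int)~c
step 3: unify Int ~ d  [subst: {e:=((a -> a) -> (d -> b))} | 3 pending]
  bind d := Int
step 4: unify (Int -> Int) ~ c  [subst: {e:=((a -> a) -> (d -> b)), d:=Int} | 2 pending]
  bind c := (Int -> Int)
step 5: unify f ~ List (Bool -> Int)  [subst: {e:=((a -> a) -> (d -> b)), d:=Int, c:=(Int -> Int)} | 1 pending]
  bind f := List (Bool -> Int)
step 6: unify (((Int -> Int) -> a) -> (a -> (Int -> Int))) ~ g  [subst: {e:=((a -> a) -> (d -> b)), d:=Int, c:=(Int -> Int), f:=List (Bool -> Int)} | 0 pending]
  bind g := (((Int -> Int) -> a) -> (a -> (Int -> Int)))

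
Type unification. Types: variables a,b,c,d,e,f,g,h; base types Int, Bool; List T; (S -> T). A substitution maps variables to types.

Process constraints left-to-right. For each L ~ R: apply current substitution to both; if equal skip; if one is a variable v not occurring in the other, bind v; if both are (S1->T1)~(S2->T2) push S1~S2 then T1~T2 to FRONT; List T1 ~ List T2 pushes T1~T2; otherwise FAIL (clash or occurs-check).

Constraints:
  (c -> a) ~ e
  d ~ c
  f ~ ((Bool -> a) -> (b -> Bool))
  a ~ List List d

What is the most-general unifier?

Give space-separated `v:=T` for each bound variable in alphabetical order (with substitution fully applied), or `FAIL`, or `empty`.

Answer: a:=List List c d:=c e:=(c -> List List c) f:=((Bool -> List List c) -> (b -> Bool))

Derivation:
step 1: unify (c -> a) ~ e  [subst: {-} | 3 pending]
  bind e := (c -> a)
step 2: unify d ~ c  [subst: {e:=(c -> a)} | 2 pending]
  bind d := c
step 3: unify f ~ ((Bool -> a) -> (b -> Bool))  [subst: {e:=(c -> a), d:=c} | 1 pending]
  bind f := ((Bool -> a) -> (b -> Bool))
step 4: unify a ~ List List c  [subst: {e:=(c -> a), d:=c, f:=((Bool -> a) -> (b -> Bool))} | 0 pending]
  bind a := List List c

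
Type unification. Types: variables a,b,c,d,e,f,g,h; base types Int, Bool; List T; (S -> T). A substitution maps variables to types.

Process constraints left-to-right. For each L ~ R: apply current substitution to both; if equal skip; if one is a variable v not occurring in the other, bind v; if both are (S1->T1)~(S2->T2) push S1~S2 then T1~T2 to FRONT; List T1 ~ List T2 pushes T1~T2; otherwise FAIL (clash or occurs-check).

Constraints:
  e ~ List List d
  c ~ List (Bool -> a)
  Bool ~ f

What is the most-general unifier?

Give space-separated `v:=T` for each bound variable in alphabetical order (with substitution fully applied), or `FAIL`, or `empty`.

Answer: c:=List (Bool -> a) e:=List List d f:=Bool

Derivation:
step 1: unify e ~ List List d  [subst: {-} | 2 pending]
  bind e := List List d
step 2: unify c ~ List (Bool -> a)  [subst: {e:=List List d} | 1 pending]
  bind c := List (Bool -> a)
step 3: unify Bool ~ f  [subst: {e:=List List d, c:=List (Bool -> a)} | 0 pending]
  bind f := Bool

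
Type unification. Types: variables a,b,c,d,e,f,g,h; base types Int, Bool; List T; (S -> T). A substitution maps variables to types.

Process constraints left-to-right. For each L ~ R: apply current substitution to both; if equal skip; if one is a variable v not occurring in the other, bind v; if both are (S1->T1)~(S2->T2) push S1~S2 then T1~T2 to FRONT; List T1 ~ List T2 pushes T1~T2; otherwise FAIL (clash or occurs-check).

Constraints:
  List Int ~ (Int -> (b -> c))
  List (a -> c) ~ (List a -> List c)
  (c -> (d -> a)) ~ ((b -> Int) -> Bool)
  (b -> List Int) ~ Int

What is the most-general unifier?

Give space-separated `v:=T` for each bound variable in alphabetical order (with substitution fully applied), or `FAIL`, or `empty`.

Answer: FAIL

Derivation:
step 1: unify List Int ~ (Int -> (b -> c))  [subst: {-} | 3 pending]
  clash: List Int vs (Int -> (b -> c))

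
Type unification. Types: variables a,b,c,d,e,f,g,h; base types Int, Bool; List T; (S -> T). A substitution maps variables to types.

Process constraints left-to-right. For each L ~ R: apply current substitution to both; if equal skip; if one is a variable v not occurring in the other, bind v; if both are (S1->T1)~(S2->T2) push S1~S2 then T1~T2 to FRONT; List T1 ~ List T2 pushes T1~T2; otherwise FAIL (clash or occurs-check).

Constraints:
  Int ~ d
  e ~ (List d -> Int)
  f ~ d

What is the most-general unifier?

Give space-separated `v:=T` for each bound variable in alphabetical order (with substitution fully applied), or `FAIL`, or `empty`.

step 1: unify Int ~ d  [subst: {-} | 2 pending]
  bind d := Int
step 2: unify e ~ (List Int -> Int)  [subst: {d:=Int} | 1 pending]
  bind e := (List Int -> Int)
step 3: unify f ~ Int  [subst: {d:=Int, e:=(List Int -> Int)} | 0 pending]
  bind f := Int

Answer: d:=Int e:=(List Int -> Int) f:=Int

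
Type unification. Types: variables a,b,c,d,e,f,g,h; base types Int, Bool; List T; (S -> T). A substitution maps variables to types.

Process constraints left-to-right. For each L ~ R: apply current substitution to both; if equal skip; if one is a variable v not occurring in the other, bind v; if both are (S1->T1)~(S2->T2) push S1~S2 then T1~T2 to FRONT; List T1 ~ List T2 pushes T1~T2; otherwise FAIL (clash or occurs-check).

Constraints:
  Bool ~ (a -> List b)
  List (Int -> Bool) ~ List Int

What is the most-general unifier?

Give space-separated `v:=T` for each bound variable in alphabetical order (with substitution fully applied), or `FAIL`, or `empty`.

step 1: unify Bool ~ (a -> List b)  [subst: {-} | 1 pending]
  clash: Bool vs (a -> List b)

Answer: FAIL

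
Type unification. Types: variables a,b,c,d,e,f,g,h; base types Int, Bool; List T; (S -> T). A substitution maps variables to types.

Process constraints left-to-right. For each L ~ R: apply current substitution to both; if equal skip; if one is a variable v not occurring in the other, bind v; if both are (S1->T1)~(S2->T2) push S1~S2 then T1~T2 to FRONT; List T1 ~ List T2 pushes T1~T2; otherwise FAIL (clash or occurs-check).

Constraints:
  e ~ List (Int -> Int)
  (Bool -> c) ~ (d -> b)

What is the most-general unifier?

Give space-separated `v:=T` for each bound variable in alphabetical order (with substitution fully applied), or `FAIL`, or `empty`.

Answer: c:=b d:=Bool e:=List (Int -> Int)

Derivation:
step 1: unify e ~ List (Int -> Int)  [subst: {-} | 1 pending]
  bind e := List (Int -> Int)
step 2: unify (Bool -> c) ~ (d -> b)  [subst: {e:=List (Int -> Int)} | 0 pending]
  -> decompose arrow: push Bool~d, c~b
step 3: unify Bool ~ d  [subst: {e:=List (Int -> Int)} | 1 pending]
  bind d := Bool
step 4: unify c ~ b  [subst: {e:=List (Int -> Int), d:=Bool} | 0 pending]
  bind c := b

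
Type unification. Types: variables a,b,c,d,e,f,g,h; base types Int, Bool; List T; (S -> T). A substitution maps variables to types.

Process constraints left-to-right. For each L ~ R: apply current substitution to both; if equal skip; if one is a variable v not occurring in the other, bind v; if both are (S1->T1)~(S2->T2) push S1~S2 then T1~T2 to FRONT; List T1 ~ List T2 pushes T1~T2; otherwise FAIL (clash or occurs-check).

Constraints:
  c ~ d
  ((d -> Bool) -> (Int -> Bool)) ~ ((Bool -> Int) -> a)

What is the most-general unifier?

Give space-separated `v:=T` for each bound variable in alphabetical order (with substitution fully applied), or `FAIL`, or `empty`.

Answer: FAIL

Derivation:
step 1: unify c ~ d  [subst: {-} | 1 pending]
  bind c := d
step 2: unify ((d -> Bool) -> (Int -> Bool)) ~ ((Bool -> Int) -> a)  [subst: {c:=d} | 0 pending]
  -> decompose arrow: push (d -> Bool)~(Bool -> Int), (Int -> Bool)~a
step 3: unify (d -> Bool) ~ (Bool -> Int)  [subst: {c:=d} | 1 pending]
  -> decompose arrow: push d~Bool, Bool~Int
step 4: unify d ~ Bool  [subst: {c:=d} | 2 pending]
  bind d := Bool
step 5: unify Bool ~ Int  [subst: {c:=d, d:=Bool} | 1 pending]
  clash: Bool vs Int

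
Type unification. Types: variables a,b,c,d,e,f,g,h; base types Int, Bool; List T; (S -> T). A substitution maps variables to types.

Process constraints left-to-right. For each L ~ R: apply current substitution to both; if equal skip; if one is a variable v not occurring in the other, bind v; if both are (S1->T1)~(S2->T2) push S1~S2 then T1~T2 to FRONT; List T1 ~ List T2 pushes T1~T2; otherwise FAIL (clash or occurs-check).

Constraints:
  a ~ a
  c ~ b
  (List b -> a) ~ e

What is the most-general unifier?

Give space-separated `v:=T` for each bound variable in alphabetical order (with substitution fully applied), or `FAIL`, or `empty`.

Answer: c:=b e:=(List b -> a)

Derivation:
step 1: unify a ~ a  [subst: {-} | 2 pending]
  -> identical, skip
step 2: unify c ~ b  [subst: {-} | 1 pending]
  bind c := b
step 3: unify (List b -> a) ~ e  [subst: {c:=b} | 0 pending]
  bind e := (List b -> a)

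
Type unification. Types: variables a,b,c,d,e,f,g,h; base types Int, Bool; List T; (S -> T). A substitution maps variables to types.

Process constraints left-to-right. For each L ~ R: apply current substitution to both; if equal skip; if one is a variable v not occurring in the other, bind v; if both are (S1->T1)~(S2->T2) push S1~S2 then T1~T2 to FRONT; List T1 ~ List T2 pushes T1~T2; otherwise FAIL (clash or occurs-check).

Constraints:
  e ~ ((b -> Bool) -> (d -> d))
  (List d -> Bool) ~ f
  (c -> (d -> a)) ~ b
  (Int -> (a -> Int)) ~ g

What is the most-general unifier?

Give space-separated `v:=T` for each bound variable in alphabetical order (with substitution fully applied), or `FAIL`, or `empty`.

Answer: b:=(c -> (d -> a)) e:=(((c -> (d -> a)) -> Bool) -> (d -> d)) f:=(List d -> Bool) g:=(Int -> (a -> Int))

Derivation:
step 1: unify e ~ ((b -> Bool) -> (d -> d))  [subst: {-} | 3 pending]
  bind e := ((b -> Bool) -> (d -> d))
step 2: unify (List d -> Bool) ~ f  [subst: {e:=((b -> Bool) -> (d -> d))} | 2 pending]
  bind f := (List d -> Bool)
step 3: unify (c -> (d -> a)) ~ b  [subst: {e:=((b -> Bool) -> (d -> d)), f:=(List d -> Bool)} | 1 pending]
  bind b := (c -> (d -> a))
step 4: unify (Int -> (a -> Int)) ~ g  [subst: {e:=((b -> Bool) -> (d -> d)), f:=(List d -> Bool), b:=(c -> (d -> a))} | 0 pending]
  bind g := (Int -> (a -> Int))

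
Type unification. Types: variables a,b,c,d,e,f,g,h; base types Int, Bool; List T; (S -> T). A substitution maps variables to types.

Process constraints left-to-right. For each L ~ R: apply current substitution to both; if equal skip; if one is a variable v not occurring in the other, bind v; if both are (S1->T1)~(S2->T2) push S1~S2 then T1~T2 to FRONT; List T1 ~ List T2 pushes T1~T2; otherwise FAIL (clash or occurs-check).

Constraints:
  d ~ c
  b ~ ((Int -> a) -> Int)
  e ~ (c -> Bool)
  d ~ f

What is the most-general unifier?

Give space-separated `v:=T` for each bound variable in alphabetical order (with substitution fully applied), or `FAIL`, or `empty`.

Answer: b:=((Int -> a) -> Int) c:=f d:=f e:=(f -> Bool)

Derivation:
step 1: unify d ~ c  [subst: {-} | 3 pending]
  bind d := c
step 2: unify b ~ ((Int -> a) -> Int)  [subst: {d:=c} | 2 pending]
  bind b := ((Int -> a) -> Int)
step 3: unify e ~ (c -> Bool)  [subst: {d:=c, b:=((Int -> a) -> Int)} | 1 pending]
  bind e := (c -> Bool)
step 4: unify c ~ f  [subst: {d:=c, b:=((Int -> a) -> Int), e:=(c -> Bool)} | 0 pending]
  bind c := f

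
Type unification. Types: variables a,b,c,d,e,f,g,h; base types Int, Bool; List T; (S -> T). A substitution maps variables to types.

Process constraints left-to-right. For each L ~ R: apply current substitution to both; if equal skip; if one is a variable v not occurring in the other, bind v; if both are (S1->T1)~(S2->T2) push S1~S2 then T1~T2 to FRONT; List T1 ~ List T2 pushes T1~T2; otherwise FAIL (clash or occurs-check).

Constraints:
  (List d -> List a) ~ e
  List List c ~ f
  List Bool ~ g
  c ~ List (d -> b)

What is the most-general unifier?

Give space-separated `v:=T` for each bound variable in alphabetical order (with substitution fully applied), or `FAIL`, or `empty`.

Answer: c:=List (d -> b) e:=(List d -> List a) f:=List List List (d -> b) g:=List Bool

Derivation:
step 1: unify (List d -> List a) ~ e  [subst: {-} | 3 pending]
  bind e := (List d -> List a)
step 2: unify List List c ~ f  [subst: {e:=(List d -> List a)} | 2 pending]
  bind f := List List c
step 3: unify List Bool ~ g  [subst: {e:=(List d -> List a), f:=List List c} | 1 pending]
  bind g := List Bool
step 4: unify c ~ List (d -> b)  [subst: {e:=(List d -> List a), f:=List List c, g:=List Bool} | 0 pending]
  bind c := List (d -> b)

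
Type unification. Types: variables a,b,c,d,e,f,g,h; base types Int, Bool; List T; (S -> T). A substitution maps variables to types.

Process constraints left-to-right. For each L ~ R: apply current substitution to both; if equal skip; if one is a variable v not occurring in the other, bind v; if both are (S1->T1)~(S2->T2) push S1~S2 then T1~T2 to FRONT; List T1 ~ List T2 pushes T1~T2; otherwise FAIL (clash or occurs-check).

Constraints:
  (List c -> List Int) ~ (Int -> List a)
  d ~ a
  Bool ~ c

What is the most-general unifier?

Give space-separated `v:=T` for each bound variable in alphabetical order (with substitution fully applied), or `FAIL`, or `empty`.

Answer: FAIL

Derivation:
step 1: unify (List c -> List Int) ~ (Int -> List a)  [subst: {-} | 2 pending]
  -> decompose arrow: push List c~Int, List Int~List a
step 2: unify List c ~ Int  [subst: {-} | 3 pending]
  clash: List c vs Int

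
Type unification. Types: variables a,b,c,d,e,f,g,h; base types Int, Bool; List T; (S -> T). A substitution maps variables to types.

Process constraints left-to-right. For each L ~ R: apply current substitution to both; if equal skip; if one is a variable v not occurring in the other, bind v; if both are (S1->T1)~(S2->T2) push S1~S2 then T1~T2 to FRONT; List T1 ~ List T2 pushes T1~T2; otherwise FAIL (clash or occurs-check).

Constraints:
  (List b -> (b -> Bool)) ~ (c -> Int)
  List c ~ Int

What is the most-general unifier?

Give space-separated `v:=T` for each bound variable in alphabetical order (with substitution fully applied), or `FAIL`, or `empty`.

Answer: FAIL

Derivation:
step 1: unify (List b -> (b -> Bool)) ~ (c -> Int)  [subst: {-} | 1 pending]
  -> decompose arrow: push List b~c, (b -> Bool)~Int
step 2: unify List b ~ c  [subst: {-} | 2 pending]
  bind c := List b
step 3: unify (b -> Bool) ~ Int  [subst: {c:=List b} | 1 pending]
  clash: (b -> Bool) vs Int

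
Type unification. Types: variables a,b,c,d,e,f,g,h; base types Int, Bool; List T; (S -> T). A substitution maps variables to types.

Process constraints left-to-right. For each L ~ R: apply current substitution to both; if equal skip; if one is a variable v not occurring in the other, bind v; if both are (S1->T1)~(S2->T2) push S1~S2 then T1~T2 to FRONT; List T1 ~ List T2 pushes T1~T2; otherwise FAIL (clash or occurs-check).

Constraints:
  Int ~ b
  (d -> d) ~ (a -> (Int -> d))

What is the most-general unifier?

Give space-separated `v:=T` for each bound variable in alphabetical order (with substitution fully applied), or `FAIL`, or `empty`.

Answer: FAIL

Derivation:
step 1: unify Int ~ b  [subst: {-} | 1 pending]
  bind b := Int
step 2: unify (d -> d) ~ (a -> (Int -> d))  [subst: {b:=Int} | 0 pending]
  -> decompose arrow: push d~a, d~(Int -> d)
step 3: unify d ~ a  [subst: {b:=Int} | 1 pending]
  bind d := a
step 4: unify a ~ (Int -> a)  [subst: {b:=Int, d:=a} | 0 pending]
  occurs-check fail: a in (Int -> a)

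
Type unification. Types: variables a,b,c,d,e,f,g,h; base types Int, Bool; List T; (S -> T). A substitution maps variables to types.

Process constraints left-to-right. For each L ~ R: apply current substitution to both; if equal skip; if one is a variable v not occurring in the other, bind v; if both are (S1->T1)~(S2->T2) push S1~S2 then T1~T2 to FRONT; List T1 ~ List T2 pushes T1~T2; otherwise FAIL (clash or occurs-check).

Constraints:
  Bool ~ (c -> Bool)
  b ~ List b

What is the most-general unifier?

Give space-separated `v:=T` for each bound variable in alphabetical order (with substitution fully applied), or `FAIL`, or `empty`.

Answer: FAIL

Derivation:
step 1: unify Bool ~ (c -> Bool)  [subst: {-} | 1 pending]
  clash: Bool vs (c -> Bool)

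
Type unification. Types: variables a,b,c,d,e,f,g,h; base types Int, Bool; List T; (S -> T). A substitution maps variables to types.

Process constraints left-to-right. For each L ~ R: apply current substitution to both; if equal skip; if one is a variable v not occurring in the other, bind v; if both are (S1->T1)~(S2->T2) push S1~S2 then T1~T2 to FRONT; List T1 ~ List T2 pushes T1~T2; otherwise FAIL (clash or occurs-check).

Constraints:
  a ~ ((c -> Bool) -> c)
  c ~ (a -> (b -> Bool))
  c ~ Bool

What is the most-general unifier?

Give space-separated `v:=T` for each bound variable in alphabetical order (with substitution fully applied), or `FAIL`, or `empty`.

Answer: FAIL

Derivation:
step 1: unify a ~ ((c -> Bool) -> c)  [subst: {-} | 2 pending]
  bind a := ((c -> Bool) -> c)
step 2: unify c ~ (((c -> Bool) -> c) -> (b -> Bool))  [subst: {a:=((c -> Bool) -> c)} | 1 pending]
  occurs-check fail: c in (((c -> Bool) -> c) -> (b -> Bool))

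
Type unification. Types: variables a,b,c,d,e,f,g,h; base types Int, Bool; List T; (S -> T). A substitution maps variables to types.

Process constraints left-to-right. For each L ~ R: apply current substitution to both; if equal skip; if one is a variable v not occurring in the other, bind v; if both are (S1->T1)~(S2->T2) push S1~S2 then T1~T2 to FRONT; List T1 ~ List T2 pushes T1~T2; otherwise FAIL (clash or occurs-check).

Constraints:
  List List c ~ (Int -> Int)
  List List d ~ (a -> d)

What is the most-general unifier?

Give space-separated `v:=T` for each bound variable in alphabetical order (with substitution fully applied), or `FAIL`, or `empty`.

Answer: FAIL

Derivation:
step 1: unify List List c ~ (Int -> Int)  [subst: {-} | 1 pending]
  clash: List List c vs (Int -> Int)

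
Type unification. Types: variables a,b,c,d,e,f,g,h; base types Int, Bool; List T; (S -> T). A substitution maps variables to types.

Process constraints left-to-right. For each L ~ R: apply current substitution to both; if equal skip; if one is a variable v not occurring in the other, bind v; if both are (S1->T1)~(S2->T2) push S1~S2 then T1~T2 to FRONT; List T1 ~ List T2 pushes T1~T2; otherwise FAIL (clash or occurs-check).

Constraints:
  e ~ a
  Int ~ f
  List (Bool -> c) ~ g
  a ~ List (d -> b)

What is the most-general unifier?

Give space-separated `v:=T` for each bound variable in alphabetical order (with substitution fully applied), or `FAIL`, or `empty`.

Answer: a:=List (d -> b) e:=List (d -> b) f:=Int g:=List (Bool -> c)

Derivation:
step 1: unify e ~ a  [subst: {-} | 3 pending]
  bind e := a
step 2: unify Int ~ f  [subst: {e:=a} | 2 pending]
  bind f := Int
step 3: unify List (Bool -> c) ~ g  [subst: {e:=a, f:=Int} | 1 pending]
  bind g := List (Bool -> c)
step 4: unify a ~ List (d -> b)  [subst: {e:=a, f:=Int, g:=List (Bool -> c)} | 0 pending]
  bind a := List (d -> b)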